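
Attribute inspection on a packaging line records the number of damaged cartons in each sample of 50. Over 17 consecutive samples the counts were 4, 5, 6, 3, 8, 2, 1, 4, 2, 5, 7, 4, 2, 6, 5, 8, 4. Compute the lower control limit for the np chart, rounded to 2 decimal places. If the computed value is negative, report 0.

p̄ = Σdᵢ / (k·n) = 76 / (17 × 50) = 0.08941
LCL = np̄ − 3·√(np̄(1−p̄)) = 4.4706 − 3 × 2.0176 = -1.5823 → 0 (negative, so LCL = 0)

0.00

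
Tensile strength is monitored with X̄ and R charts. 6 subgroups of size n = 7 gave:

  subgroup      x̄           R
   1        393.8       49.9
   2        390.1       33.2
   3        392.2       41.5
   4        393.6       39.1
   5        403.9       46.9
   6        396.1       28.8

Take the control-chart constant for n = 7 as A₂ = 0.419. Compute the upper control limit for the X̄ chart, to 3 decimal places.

X̄̄ = (393.8 + 390.1 + 392.2 + 393.6 + 403.9 + 396.1) / 6 = 2369.7000 / 6 = 394.9500
R̄ = (49.9 + 33.2 + 41.5 + 39.1 + 46.9 + 28.8) / 6 = 239.4000 / 6 = 39.9000
UCL = X̄̄ + A₂·R̄ = 394.9500 + 0.419 × 39.9000 = 411.6681

411.668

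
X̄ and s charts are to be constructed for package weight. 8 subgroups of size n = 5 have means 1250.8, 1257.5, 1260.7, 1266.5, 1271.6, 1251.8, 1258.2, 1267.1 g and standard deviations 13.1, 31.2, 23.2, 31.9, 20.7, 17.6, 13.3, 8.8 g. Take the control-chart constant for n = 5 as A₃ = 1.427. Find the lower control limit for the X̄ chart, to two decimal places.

1232.02

X̄̄ = (1250.8 + 1257.5 + 1260.7 + 1266.5 + 1271.6 + 1251.8 + 1258.2 + 1267.1) / 8 = 1260.5250
s̄ = (13.1 + 31.2 + 23.2 + 31.9 + 20.7 + 17.6 + 13.3 + 8.8) / 8 = 19.9750
LCL = X̄̄ − A₃·s̄ = 1260.5250 − 1.427 × 19.9750 = 1232.0207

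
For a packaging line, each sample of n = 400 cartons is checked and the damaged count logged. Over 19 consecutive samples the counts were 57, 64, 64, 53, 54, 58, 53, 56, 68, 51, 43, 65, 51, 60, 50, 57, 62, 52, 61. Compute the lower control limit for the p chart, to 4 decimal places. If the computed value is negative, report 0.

p̄ = Σdᵢ / (k·n) = 1079 / (19 × 400) = 0.14197
LCL = p̄ − 3·√(p̄(1−p̄)/n) = 0.14197 − 3 × 0.01745 = 0.08962

0.0896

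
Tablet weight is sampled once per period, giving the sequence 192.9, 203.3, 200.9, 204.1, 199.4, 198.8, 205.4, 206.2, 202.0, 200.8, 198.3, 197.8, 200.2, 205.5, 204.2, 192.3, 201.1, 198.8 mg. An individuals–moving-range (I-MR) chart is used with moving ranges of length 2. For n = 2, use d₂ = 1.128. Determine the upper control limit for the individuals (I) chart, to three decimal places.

211.477

X̄ = (192.9 + 203.3 + 200.9 + 204.1 + 199.4 + 198.8 + 205.4 + 206.2 + 202.0 + 200.8 + 198.3 + 197.8 + 200.2 + 205.5 + 204.2 + 192.3 + 201.1 + 198.8) / 18 = 200.6667
Moving ranges: 10.4, 2.4, 3.2, 4.7, 0.6, 6.6, 0.8, 4.2, 1.2, 2.5, 0.5, 2.4, 5.3, 1.3, 11.9, 8.8, 2.3; M̄R̄ = 69.1000 / 17 = 4.0647
UCL = X̄ + 3·M̄R̄/d₂ = 200.6667 + 3 × 4.0647 / 1.128 = 211.4771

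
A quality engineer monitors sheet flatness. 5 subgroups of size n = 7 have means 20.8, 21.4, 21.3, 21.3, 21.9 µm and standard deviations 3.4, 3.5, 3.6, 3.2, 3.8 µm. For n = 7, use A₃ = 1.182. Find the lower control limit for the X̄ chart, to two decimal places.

X̄̄ = (20.8 + 21.4 + 21.3 + 21.3 + 21.9) / 5 = 21.3400
s̄ = (3.4 + 3.5 + 3.6 + 3.2 + 3.8) / 5 = 3.5000
LCL = X̄̄ − A₃·s̄ = 21.3400 − 1.182 × 3.5000 = 17.2030

17.20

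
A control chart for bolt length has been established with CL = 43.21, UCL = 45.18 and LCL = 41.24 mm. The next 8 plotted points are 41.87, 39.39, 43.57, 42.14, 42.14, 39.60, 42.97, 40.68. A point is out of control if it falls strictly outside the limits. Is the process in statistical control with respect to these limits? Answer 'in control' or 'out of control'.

Compare each point to [41.24, 45.18]: sample 2 = 39.39 < LCL; sample 6 = 39.60 < LCL; sample 8 = 40.68 < LCL.

out of control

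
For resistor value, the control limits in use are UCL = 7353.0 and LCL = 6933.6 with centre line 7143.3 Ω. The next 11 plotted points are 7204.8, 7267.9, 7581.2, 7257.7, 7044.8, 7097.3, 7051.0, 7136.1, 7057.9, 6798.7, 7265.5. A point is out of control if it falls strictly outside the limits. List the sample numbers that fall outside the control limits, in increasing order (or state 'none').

Compare each point to [6933.6, 7353.0]: sample 3 = 7581.2 > UCL; sample 10 = 6798.7 < LCL.

3, 10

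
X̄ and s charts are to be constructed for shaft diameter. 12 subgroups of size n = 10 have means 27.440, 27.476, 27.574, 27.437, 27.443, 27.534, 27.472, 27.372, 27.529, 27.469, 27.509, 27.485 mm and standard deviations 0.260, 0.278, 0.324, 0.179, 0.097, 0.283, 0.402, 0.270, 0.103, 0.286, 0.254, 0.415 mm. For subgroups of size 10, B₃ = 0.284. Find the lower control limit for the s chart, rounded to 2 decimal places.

s̄ = (0.260 + 0.278 + 0.324 + 0.179 + 0.097 + 0.283 + 0.402 + 0.270 + 0.103 + 0.286 + 0.254 + 0.415) / 12 = 0.2626
LCL_s = B₃·s̄ = 0.284 × 0.2626 = 0.0746

0.07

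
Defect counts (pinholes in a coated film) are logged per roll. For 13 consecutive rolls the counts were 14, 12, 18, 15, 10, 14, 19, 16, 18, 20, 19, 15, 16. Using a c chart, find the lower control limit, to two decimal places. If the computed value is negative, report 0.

c̄ = (14 + 12 + 18 + 15 + 10 + 14 + 19 + 16 + 18 + 20 + 19 + 15 + 16) / 13 = 206 / 13 = 15.8462
LCL = c̄ − 3√c̄ = 15.8462 − 3 × 3.9807 = 3.9040

3.90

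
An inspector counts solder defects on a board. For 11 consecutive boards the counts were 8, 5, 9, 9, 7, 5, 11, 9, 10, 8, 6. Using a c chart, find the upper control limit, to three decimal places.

16.346

c̄ = (8 + 5 + 9 + 9 + 7 + 5 + 11 + 9 + 10 + 8 + 6) / 11 = 87 / 11 = 7.9091
UCL = c̄ + 3√c̄ = 7.9091 + 3 × √7.9091 = 7.9091 + 3 × 2.8123 = 16.3460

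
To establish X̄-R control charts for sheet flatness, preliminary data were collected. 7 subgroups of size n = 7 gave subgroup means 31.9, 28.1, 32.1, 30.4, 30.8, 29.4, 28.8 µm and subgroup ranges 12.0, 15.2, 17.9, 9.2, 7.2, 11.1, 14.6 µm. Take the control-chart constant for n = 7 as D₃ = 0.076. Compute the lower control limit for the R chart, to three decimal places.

0.947

R̄ = (12.0 + 15.2 + 17.9 + 9.2 + 7.2 + 11.1 + 14.6) / 7 = 87.2000 / 7 = 12.4571
LCL_R = D₃·R̄ = 0.076 × 12.4571 = 0.9467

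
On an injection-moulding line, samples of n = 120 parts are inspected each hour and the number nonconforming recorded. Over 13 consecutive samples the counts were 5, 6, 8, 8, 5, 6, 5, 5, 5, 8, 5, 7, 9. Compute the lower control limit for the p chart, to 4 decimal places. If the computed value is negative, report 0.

p̄ = Σdᵢ / (k·n) = 82 / (13 × 120) = 0.05256
LCL = p̄ − 3·√(p̄(1−p̄)/n) = 0.05256 − 3 × 0.02037 = -0.00855 → 0 (negative, so LCL = 0)

0.0000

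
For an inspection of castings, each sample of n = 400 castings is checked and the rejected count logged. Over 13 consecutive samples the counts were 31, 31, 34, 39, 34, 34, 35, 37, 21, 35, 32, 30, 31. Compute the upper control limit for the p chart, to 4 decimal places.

p̄ = Σdᵢ / (k·n) = 424 / (13 × 400) = 0.08154
UCL = p̄ + 3·√(p̄(1−p̄)/n) = 0.08154 + 3 × √(0.08154×0.91846/400) = 0.08154 + 3 × 0.01368 = 0.12259

0.1226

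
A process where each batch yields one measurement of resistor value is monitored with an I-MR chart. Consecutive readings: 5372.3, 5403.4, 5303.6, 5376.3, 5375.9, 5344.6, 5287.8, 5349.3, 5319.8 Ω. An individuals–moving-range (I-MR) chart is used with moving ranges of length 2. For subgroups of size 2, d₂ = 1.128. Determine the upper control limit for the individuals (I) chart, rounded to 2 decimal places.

5475.47

X̄ = (5372.3 + 5403.4 + 5303.6 + 5376.3 + 5375.9 + 5344.6 + 5287.8 + 5349.3 + 5319.8) / 9 = 5348.1111
Moving ranges: 31.1, 99.8, 72.7, 0.4, 31.3, 56.8, 61.5, 29.5; M̄R̄ = 383.1000 / 8 = 47.8875
UCL = X̄ + 3·M̄R̄/d₂ = 5348.1111 + 3 × 47.8875 / 1.128 = 5475.4715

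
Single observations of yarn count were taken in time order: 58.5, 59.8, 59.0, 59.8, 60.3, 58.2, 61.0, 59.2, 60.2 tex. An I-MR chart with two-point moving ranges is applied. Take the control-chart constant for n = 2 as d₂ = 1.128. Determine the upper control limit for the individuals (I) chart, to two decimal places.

X̄ = (58.5 + 59.8 + 59.0 + 59.8 + 60.3 + 58.2 + 61.0 + 59.2 + 60.2) / 9 = 59.5556
Moving ranges: 1.3, 0.8, 0.8, 0.5, 2.1, 2.8, 1.8, 1.0; M̄R̄ = 11.1000 / 8 = 1.3875
UCL = X̄ + 3·M̄R̄/d₂ = 59.5556 + 3 × 1.3875 / 1.128 = 63.2457

63.25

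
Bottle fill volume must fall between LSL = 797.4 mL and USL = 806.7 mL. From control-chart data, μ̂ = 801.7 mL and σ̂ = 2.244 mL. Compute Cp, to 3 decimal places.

0.691

Cp = (USL − LSL) / (6σ̂) = (806.7 − 797.4) / (6 × 2.244) = 9.3000 / 13.4640 = 0.6907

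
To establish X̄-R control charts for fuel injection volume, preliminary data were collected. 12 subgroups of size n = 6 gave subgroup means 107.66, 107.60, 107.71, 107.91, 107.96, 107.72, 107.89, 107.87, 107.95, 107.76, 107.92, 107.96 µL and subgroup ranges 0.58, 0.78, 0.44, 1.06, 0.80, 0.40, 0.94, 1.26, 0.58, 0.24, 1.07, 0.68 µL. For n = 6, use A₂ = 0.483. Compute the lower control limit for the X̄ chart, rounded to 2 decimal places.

X̄̄ = (107.66 + 107.60 + 107.71 + 107.91 + 107.96 + 107.72 + 107.89 + 107.87 + 107.95 + 107.76 + 107.92 + 107.96) / 12 = 1293.9100 / 12 = 107.8258
R̄ = (0.58 + 0.78 + 0.44 + 1.06 + 0.80 + 0.40 + 0.94 + 1.26 + 0.58 + 0.24 + 1.07 + 0.68) / 12 = 8.8300 / 12 = 0.7358
LCL = X̄̄ − A₂·R̄ = 107.8258 − 0.483 × 0.7358 = 107.4704

107.47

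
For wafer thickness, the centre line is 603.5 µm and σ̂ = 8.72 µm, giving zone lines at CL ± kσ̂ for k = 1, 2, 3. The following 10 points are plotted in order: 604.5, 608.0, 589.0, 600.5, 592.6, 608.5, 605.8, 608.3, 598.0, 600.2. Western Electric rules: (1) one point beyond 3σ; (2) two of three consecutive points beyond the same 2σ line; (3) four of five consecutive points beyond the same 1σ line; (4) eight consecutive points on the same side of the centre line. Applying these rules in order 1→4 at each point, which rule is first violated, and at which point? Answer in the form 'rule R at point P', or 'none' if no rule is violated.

Zone of each point (C = within 1σ̂, B = 1σ̂–2σ̂, A = 2σ̂–3σ̂, * = beyond 3σ̂; sign = side of CL): 1:+C, 2:+C, 3:-B, 4:-C, 5:-B, 6:+C, 7:+C, 8:+C, 9:-C, 10:-C
No rule fires across all 10 points.

none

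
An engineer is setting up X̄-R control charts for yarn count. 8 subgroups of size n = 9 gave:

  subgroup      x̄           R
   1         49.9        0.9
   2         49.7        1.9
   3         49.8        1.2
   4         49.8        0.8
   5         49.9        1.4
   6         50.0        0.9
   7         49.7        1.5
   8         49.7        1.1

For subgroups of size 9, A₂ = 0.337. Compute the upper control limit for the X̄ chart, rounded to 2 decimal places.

50.22

X̄̄ = (49.9 + 49.7 + 49.8 + 49.8 + 49.9 + 50.0 + 49.7 + 49.7) / 8 = 398.5000 / 8 = 49.8125
R̄ = (0.9 + 1.9 + 1.2 + 0.8 + 1.4 + 0.9 + 1.5 + 1.1) / 8 = 9.7000 / 8 = 1.2125
UCL = X̄̄ + A₂·R̄ = 49.8125 + 0.337 × 1.2125 = 50.2211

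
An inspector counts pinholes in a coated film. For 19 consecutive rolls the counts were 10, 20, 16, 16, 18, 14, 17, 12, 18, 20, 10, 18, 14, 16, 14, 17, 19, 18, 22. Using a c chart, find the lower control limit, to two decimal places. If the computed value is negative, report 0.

c̄ = (10 + 20 + 16 + 16 + 18 + 14 + 17 + 12 + 18 + 20 + 10 + 18 + 14 + 16 + 14 + 17 + 19 + 18 + 22) / 19 = 309 / 19 = 16.2632
LCL = c̄ − 3√c̄ = 16.2632 − 3 × 4.0328 = 4.1649

4.16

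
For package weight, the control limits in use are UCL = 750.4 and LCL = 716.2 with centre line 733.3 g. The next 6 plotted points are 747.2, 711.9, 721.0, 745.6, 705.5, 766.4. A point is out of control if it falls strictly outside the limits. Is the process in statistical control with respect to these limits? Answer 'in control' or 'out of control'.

out of control

Compare each point to [716.2, 750.4]: sample 2 = 711.9 < LCL; sample 5 = 705.5 < LCL; sample 6 = 766.4 > UCL.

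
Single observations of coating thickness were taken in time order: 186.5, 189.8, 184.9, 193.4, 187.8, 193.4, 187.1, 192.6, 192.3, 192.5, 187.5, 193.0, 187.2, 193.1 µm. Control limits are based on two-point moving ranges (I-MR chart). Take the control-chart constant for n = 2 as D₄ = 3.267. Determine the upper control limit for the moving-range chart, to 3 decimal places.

15.682

Moving ranges: 3.3, 4.9, 8.5, 5.6, 5.6, 6.3, 5.5, 0.3, 0.2, 5.0, 5.5, 5.8, 5.9; M̄R̄ = 62.4000 / 13 = 4.8000
UCL_MR = D₄·M̄R̄ = 3.267 × 4.8000 = 15.6816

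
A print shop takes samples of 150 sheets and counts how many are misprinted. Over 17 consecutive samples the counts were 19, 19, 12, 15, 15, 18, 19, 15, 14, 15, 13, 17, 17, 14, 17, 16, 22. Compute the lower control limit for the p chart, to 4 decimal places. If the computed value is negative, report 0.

p̄ = Σdᵢ / (k·n) = 277 / (17 × 150) = 0.10863
LCL = p̄ − 3·√(p̄(1−p̄)/n) = 0.10863 − 3 × 0.02541 = 0.03241

0.0324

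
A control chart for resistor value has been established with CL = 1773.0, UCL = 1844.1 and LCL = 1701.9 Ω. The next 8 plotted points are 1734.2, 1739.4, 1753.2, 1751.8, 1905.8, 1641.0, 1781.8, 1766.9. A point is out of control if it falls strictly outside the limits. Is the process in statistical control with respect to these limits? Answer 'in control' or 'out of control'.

out of control

Compare each point to [1701.9, 1844.1]: sample 5 = 1905.8 > UCL; sample 6 = 1641.0 < LCL.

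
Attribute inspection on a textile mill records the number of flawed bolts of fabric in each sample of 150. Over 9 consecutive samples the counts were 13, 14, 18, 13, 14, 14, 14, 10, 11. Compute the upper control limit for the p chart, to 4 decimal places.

p̄ = Σdᵢ / (k·n) = 121 / (9 × 150) = 0.08963
UCL = p̄ + 3·√(p̄(1−p̄)/n) = 0.08963 + 3 × √(0.08963×0.91037/150) = 0.08963 + 3 × 0.02332 = 0.15960

0.1596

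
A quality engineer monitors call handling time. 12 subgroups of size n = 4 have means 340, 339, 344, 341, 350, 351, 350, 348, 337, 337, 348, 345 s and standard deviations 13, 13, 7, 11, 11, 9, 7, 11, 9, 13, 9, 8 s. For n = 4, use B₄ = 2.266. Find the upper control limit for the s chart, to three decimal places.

22.849

s̄ = (13 + 13 + 7 + 11 + 11 + 9 + 7 + 11 + 9 + 13 + 9 + 8) / 12 = 10.0833
UCL_s = B₄·s̄ = 2.266 × 10.0833 = 22.8488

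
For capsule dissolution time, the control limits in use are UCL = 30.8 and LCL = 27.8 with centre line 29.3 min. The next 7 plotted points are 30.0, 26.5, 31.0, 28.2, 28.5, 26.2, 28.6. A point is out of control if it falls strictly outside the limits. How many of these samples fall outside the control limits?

3

Compare each point to [27.8, 30.8]: sample 2 = 26.5 < LCL; sample 3 = 31.0 > UCL; sample 6 = 26.2 < LCL.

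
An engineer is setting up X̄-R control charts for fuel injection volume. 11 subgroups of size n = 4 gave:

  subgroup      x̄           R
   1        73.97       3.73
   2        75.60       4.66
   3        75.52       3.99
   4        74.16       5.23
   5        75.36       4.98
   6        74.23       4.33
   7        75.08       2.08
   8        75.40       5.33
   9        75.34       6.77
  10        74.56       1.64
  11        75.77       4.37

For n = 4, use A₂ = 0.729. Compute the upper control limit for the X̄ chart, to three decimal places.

78.121

X̄̄ = (73.97 + 75.60 + 75.52 + 74.16 + 75.36 + 74.23 + 75.08 + 75.40 + 75.34 + 74.56 + 75.77) / 11 = 824.9900 / 11 = 74.9991
R̄ = (3.73 + 4.66 + 3.99 + 5.23 + 4.98 + 4.33 + 2.08 + 5.33 + 6.77 + 1.64 + 4.37) / 11 = 47.1100 / 11 = 4.2827
UCL = X̄̄ + A₂·R̄ = 74.9991 + 0.729 × 4.2827 = 78.1212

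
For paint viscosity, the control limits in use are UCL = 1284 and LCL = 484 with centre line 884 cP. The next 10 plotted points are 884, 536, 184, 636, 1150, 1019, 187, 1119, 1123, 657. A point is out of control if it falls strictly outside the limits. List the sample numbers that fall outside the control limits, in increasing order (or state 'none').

Compare each point to [484, 1284]: sample 3 = 184 < LCL; sample 7 = 187 < LCL.

3, 7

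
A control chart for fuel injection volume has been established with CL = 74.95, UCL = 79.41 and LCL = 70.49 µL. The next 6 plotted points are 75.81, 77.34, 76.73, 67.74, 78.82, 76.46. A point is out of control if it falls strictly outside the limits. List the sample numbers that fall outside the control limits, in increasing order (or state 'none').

Compare each point to [70.49, 79.41]: sample 4 = 67.74 < LCL.

4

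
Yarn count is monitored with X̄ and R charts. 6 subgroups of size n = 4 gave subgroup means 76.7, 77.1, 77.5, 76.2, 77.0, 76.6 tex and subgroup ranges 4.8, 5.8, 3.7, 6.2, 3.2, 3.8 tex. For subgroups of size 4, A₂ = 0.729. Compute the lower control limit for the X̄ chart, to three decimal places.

73.509

X̄̄ = (76.7 + 77.1 + 77.5 + 76.2 + 77.0 + 76.6) / 6 = 461.1000 / 6 = 76.8500
R̄ = (4.8 + 5.8 + 3.7 + 6.2 + 3.2 + 3.8) / 6 = 27.5000 / 6 = 4.5833
LCL = X̄̄ − A₂·R̄ = 76.8500 − 0.729 × 4.5833 = 73.5088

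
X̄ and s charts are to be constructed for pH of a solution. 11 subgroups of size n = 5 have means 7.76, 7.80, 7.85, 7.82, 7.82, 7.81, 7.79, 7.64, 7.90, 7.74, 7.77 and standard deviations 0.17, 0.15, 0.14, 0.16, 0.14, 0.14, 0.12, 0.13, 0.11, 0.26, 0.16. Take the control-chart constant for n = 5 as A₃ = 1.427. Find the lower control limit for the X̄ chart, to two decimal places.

X̄̄ = (7.76 + 7.80 + 7.85 + 7.82 + 7.82 + 7.81 + 7.79 + 7.64 + 7.90 + 7.74 + 7.77) / 11 = 7.7909
s̄ = (0.17 + 0.15 + 0.14 + 0.16 + 0.14 + 0.14 + 0.12 + 0.13 + 0.11 + 0.26 + 0.16) / 11 = 0.1527
LCL = X̄̄ − A₃·s̄ = 7.7909 − 1.427 × 0.1527 = 7.5730

7.57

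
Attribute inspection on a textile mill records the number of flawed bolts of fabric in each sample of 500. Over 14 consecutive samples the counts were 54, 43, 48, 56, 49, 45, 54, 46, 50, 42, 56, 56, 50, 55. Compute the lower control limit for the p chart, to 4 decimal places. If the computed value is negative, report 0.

p̄ = Σdᵢ / (k·n) = 704 / (14 × 500) = 0.10057
LCL = p̄ − 3·√(p̄(1−p̄)/n) = 0.10057 − 3 × 0.01345 = 0.06022

0.0602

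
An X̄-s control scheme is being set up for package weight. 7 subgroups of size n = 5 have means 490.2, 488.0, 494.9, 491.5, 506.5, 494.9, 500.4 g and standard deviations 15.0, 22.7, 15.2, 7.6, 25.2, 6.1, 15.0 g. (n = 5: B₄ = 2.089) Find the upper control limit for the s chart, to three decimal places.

s̄ = (15.0 + 22.7 + 15.2 + 7.6 + 25.2 + 6.1 + 15.0) / 7 = 15.2571
UCL_s = B₄·s̄ = 2.089 × 15.2571 = 31.8722

31.872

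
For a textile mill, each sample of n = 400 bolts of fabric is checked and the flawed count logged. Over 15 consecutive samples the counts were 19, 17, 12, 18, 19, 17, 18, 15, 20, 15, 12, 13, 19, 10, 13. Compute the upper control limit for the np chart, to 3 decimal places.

27.487

p̄ = Σdᵢ / (k·n) = 237 / (15 × 400) = 0.03950
UCL = np̄ + 3·√(np̄(1−p̄)) = 15.8000 + 3 × √(15.8000×0.96050) = 15.8000 + 3 × 3.8956 = 27.4869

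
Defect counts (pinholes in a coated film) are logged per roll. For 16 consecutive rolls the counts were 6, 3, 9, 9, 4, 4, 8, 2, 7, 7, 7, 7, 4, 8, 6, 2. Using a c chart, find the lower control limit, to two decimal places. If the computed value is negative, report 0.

c̄ = (6 + 3 + 9 + 9 + 4 + 4 + 8 + 2 + 7 + 7 + 7 + 7 + 4 + 8 + 6 + 2) / 16 = 93 / 16 = 5.8125
LCL = c̄ − 3√c̄ = 5.8125 − 3 × 2.4109 = -1.4202 → 0 (cannot be negative)

0.00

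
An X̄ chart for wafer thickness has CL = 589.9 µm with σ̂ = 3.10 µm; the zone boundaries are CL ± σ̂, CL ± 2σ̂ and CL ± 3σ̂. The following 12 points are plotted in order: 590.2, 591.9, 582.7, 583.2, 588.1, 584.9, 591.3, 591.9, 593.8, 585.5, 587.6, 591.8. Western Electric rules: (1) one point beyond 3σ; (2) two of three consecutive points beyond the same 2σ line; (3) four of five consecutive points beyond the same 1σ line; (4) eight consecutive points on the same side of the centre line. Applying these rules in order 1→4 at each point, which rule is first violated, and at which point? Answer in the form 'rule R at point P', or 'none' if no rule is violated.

Zone of each point (C = within 1σ̂, B = 1σ̂–2σ̂, A = 2σ̂–3σ̂, * = beyond 3σ̂; sign = side of CL): 1:+C, 2:+C, 3:-A, 4:-A, 5:-C, 6:-B, 7:+C, 8:+C, 9:+B, 10:-B, 11:-C, 12:+C
Rule 2 (two of three consecutive points beyond the same 2σ limit) is satisfied at point 4.

rule 2 at point 4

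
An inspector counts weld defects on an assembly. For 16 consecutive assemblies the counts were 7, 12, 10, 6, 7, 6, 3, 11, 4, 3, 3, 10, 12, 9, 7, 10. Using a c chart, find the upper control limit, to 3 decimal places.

15.716

c̄ = (7 + 12 + 10 + 6 + 7 + 6 + 3 + 11 + 4 + 3 + 3 + 10 + 12 + 9 + 7 + 10) / 16 = 120 / 16 = 7.5000
UCL = c̄ + 3√c̄ = 7.5000 + 3 × √7.5000 = 7.5000 + 3 × 2.7386 = 15.7158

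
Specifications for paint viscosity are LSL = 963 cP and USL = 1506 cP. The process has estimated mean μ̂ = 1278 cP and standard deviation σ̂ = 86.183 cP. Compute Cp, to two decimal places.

Cp = (USL − LSL) / (6σ̂) = (1506 − 963) / (6 × 86.183) = 543.0000 / 517.0980 = 1.0501

1.05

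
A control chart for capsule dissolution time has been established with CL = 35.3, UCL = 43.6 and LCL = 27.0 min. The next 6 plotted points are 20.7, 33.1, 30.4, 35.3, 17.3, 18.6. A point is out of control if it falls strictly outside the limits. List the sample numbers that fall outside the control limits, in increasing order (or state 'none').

1, 5, 6

Compare each point to [27.0, 43.6]: sample 1 = 20.7 < LCL; sample 5 = 17.3 < LCL; sample 6 = 18.6 < LCL.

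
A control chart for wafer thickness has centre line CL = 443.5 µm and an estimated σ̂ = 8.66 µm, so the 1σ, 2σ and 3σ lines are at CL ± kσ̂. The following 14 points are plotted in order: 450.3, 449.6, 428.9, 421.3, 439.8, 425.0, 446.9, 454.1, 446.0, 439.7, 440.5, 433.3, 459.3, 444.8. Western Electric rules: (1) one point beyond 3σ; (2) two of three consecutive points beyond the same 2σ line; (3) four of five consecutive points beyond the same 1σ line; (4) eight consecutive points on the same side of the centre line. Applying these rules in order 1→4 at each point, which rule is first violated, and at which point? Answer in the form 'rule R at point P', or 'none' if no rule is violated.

rule 2 at point 6

Zone of each point (C = within 1σ̂, B = 1σ̂–2σ̂, A = 2σ̂–3σ̂, * = beyond 3σ̂; sign = side of CL): 1:+C, 2:+C, 3:-B, 4:-A, 5:-C, 6:-A, 7:+C, 8:+B, 9:+C, 10:-C, 11:-C, 12:-B, 13:+B, 14:+C
Rule 2 (two of three consecutive points beyond the same 2σ limit) is satisfied at point 6.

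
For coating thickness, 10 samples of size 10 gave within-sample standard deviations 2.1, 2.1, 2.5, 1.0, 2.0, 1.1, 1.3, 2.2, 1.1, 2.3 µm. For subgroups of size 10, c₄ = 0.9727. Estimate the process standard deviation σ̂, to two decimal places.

1.82

s̄ = (2.1 + 2.1 + 2.5 + 1.0 + 2.0 + 1.1 + 1.3 + 2.2 + 1.1 + 2.3) / 10 = 1.7700
σ̂ = s̄ / c₄ = 1.7700 / 0.9727 = 1.8197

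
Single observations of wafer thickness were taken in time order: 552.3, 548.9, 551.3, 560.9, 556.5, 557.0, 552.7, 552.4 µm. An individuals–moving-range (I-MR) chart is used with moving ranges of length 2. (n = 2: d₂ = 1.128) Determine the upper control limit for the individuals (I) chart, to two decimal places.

X̄ = (552.3 + 548.9 + 551.3 + 560.9 + 556.5 + 557.0 + 552.7 + 552.4) / 8 = 554.0000
Moving ranges: 3.4, 2.4, 9.6, 4.4, 0.5, 4.3, 0.3; M̄R̄ = 24.9000 / 7 = 3.5571
UCL = X̄ + 3·M̄R̄/d₂ = 554.0000 + 3 × 3.5571 / 1.128 = 563.4605

563.46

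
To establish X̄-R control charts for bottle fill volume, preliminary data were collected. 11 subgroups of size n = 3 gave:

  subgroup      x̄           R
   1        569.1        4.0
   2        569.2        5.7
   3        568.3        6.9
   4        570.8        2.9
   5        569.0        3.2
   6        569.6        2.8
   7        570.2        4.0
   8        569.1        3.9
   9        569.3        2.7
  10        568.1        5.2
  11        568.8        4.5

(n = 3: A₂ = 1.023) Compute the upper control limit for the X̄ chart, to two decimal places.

573.49

X̄̄ = (569.1 + 569.2 + 568.3 + 570.8 + 569.0 + 569.6 + 570.2 + 569.1 + 569.3 + 568.1 + 568.8) / 11 = 6261.5000 / 11 = 569.2273
R̄ = (4.0 + 5.7 + 6.9 + 2.9 + 3.2 + 2.8 + 4.0 + 3.9 + 2.7 + 5.2 + 4.5) / 11 = 45.8000 / 11 = 4.1636
UCL = X̄̄ + A₂·R̄ = 569.2273 + 1.023 × 4.1636 = 573.4867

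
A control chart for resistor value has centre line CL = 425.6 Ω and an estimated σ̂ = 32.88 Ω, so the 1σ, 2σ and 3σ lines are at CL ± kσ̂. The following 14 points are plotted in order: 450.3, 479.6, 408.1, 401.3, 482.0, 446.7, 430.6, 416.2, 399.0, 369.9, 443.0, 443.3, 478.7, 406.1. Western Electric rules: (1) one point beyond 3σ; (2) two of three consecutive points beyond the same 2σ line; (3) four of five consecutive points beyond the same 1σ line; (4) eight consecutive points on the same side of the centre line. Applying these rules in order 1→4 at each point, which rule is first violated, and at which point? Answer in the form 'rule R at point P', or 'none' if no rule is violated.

none

Zone of each point (C = within 1σ̂, B = 1σ̂–2σ̂, A = 2σ̂–3σ̂, * = beyond 3σ̂; sign = side of CL): 1:+C, 2:+B, 3:-C, 4:-C, 5:+B, 6:+C, 7:+C, 8:-C, 9:-C, 10:-B, 11:+C, 12:+C, 13:+B, 14:-C
No rule fires across all 14 points.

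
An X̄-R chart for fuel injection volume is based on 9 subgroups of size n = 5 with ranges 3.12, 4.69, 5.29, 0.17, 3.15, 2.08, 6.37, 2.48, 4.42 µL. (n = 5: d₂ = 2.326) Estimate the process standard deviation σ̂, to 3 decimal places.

R̄ = (3.12 + 4.69 + 5.29 + 0.17 + 3.15 + 2.08 + 6.37 + 2.48 + 4.42) / 9 = 3.5300
σ̂ = R̄ / d₂ = 3.5300 / 2.326 = 1.5176

1.518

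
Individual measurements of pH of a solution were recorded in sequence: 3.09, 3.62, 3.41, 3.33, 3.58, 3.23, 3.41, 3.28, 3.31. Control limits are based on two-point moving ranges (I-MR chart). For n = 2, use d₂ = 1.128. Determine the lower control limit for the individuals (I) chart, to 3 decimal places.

X̄ = (3.09 + 3.62 + 3.41 + 3.33 + 3.58 + 3.23 + 3.41 + 3.28 + 3.31) / 9 = 3.3622
Moving ranges: 0.53, 0.21, 0.08, 0.25, 0.35, 0.18, 0.13, 0.03; M̄R̄ = 1.7600 / 8 = 0.2200
LCL = X̄ − 3·M̄R̄/d₂ = 3.3622 − 3 × 0.2200 / 1.128 = 2.7771

2.777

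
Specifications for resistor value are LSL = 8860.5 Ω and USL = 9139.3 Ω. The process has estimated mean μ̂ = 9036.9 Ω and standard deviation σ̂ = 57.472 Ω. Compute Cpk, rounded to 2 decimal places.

Cpu = (USL − μ̂) / (3σ̂) = (9139.3 − 9036.9) / (3 × 57.472) = 0.5939; Cpl = (μ̂ − LSL) / (3σ̂) = (9036.9 − 8860.5) / (3 × 57.472) = 1.0231; Cpk = min(Cpu, Cpl) = 0.5939

0.59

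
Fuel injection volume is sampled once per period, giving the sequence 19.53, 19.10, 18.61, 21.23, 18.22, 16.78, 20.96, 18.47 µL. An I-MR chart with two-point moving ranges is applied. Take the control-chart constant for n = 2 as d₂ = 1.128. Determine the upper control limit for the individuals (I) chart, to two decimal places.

X̄ = (19.53 + 19.10 + 18.61 + 21.23 + 18.22 + 16.78 + 20.96 + 18.47) / 8 = 19.1125
Moving ranges: 0.43, 0.49, 2.62, 3.01, 1.44, 4.18, 2.49; M̄R̄ = 14.6600 / 7 = 2.0943
UCL = X̄ + 3·M̄R̄/d₂ = 19.1125 + 3 × 2.0943 / 1.128 = 24.6824

24.68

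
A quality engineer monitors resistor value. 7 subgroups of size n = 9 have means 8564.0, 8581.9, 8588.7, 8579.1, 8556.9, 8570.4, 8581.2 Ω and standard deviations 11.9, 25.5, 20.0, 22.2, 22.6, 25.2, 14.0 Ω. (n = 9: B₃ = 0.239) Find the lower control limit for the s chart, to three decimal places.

s̄ = (11.9 + 25.5 + 20.0 + 22.2 + 22.6 + 25.2 + 14.0) / 7 = 20.2000
LCL_s = B₃·s̄ = 0.239 × 20.2000 = 4.8278

4.828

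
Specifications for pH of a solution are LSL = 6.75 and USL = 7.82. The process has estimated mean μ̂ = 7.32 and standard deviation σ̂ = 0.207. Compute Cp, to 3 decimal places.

0.862

Cp = (USL − LSL) / (6σ̂) = (7.82 − 6.75) / (6 × 0.207) = 1.0700 / 1.2420 = 0.8615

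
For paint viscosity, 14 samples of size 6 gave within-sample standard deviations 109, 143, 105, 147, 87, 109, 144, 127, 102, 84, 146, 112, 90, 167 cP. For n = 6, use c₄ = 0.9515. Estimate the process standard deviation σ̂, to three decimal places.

s̄ = (109 + 143 + 105 + 147 + 87 + 109 + 144 + 127 + 102 + 84 + 146 + 112 + 90 + 167) / 14 = 119.4286
σ̂ = s̄ / c₄ = 119.4286 / 0.9515 = 125.5161

125.516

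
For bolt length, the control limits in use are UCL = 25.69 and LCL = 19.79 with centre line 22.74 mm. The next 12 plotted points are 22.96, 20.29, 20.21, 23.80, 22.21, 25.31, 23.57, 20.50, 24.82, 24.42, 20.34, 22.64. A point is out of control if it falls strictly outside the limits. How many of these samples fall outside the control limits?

0

All 12 points lie within [19.79, 25.69].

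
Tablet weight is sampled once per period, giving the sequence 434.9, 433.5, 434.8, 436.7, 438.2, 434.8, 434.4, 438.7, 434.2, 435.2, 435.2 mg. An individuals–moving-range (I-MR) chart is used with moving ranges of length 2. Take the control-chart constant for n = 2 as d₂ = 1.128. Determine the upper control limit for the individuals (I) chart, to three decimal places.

X̄ = (434.9 + 433.5 + 434.8 + 436.7 + 438.2 + 434.8 + 434.4 + 438.7 + 434.2 + 435.2 + 435.2) / 11 = 435.5091
Moving ranges: 1.4, 1.3, 1.9, 1.5, 3.4, 0.4, 4.3, 4.5, 1.0, 0.0; M̄R̄ = 19.7000 / 10 = 1.9700
UCL = X̄ + 3·M̄R̄/d₂ = 435.5091 + 3 × 1.9700 / 1.128 = 440.7485

440.748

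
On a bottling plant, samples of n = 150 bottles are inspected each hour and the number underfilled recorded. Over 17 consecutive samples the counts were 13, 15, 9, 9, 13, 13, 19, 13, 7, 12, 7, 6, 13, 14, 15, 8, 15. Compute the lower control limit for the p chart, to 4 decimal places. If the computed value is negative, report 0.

p̄ = Σdᵢ / (k·n) = 201 / (17 × 150) = 0.07882
LCL = p̄ − 3·√(p̄(1−p̄)/n) = 0.07882 − 3 × 0.02200 = 0.01282

0.0128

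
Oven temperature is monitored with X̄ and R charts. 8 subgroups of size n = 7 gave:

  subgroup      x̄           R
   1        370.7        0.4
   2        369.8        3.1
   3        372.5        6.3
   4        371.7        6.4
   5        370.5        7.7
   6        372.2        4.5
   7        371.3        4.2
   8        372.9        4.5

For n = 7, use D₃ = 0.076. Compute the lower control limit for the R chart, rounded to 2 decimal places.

0.35

R̄ = (0.4 + 3.1 + 6.3 + 6.4 + 7.7 + 4.5 + 4.2 + 4.5) / 8 = 37.1000 / 8 = 4.6375
LCL_R = D₃·R̄ = 0.076 × 4.6375 = 0.3524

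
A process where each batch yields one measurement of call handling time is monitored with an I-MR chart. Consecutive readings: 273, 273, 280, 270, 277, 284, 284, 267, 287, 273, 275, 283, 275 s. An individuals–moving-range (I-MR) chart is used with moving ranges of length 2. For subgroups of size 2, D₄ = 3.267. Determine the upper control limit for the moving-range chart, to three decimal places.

27.225

Moving ranges: 0, 7, 10, 7, 7, 0, 17, 20, 14, 2, 8, 8; M̄R̄ = 100.0000 / 12 = 8.3333
UCL_MR = D₄·M̄R̄ = 3.267 × 8.3333 = 27.2250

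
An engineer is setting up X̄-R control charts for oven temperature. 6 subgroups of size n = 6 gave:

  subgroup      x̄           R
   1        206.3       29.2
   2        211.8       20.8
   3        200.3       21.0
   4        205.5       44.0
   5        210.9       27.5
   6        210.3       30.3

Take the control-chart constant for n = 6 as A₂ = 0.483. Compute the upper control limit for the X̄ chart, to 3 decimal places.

X̄̄ = (206.3 + 211.8 + 200.3 + 205.5 + 210.9 + 210.3) / 6 = 1245.1000 / 6 = 207.5167
R̄ = (29.2 + 20.8 + 21.0 + 44.0 + 27.5 + 30.3) / 6 = 172.8000 / 6 = 28.8000
UCL = X̄̄ + A₂·R̄ = 207.5167 + 0.483 × 28.8000 = 221.4271

221.427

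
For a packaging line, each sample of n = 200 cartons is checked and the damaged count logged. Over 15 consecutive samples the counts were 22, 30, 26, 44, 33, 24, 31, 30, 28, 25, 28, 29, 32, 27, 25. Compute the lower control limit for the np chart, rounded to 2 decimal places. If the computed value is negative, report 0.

14.01

p̄ = Σdᵢ / (k·n) = 434 / (15 × 200) = 0.14467
LCL = np̄ − 3·√(np̄(1−p̄)) = 28.9333 − 3 × 4.9747 = 14.0092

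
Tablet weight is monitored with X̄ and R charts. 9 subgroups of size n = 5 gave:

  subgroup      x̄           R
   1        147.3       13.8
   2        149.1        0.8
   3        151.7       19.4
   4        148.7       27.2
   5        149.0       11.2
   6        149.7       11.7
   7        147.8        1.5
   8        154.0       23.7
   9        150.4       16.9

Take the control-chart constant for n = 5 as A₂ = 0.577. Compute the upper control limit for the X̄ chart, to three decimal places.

157.835

X̄̄ = (147.3 + 149.1 + 151.7 + 148.7 + 149.0 + 149.7 + 147.8 + 154.0 + 150.4) / 9 = 1347.7000 / 9 = 149.7444
R̄ = (13.8 + 0.8 + 19.4 + 27.2 + 11.2 + 11.7 + 1.5 + 23.7 + 16.9) / 9 = 126.2000 / 9 = 14.0222
UCL = X̄̄ + A₂·R̄ = 149.7444 + 0.577 × 14.0222 = 157.8353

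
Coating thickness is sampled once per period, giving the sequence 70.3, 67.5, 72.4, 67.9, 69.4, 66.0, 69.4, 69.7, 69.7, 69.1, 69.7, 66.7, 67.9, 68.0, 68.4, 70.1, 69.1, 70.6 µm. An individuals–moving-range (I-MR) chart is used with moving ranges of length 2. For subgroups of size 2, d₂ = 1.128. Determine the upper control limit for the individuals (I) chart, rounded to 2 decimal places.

X̄ = (70.3 + 67.5 + 72.4 + 67.9 + 69.4 + 66.0 + 69.4 + 69.7 + 69.7 + 69.1 + 69.7 + 66.7 + 67.9 + 68.0 + 68.4 + 70.1 + 69.1 + 70.6) / 18 = 68.9944
Moving ranges: 2.8, 4.9, 4.5, 1.5, 3.4, 3.4, 0.3, 0.0, 0.6, 0.6, 3.0, 1.2, 0.1, 0.4, 1.7, 1.0, 1.5; M̄R̄ = 30.9000 / 17 = 1.8176
UCL = X̄ + 3·M̄R̄/d₂ = 68.9944 + 3 × 1.8176 / 1.128 = 73.8286

73.83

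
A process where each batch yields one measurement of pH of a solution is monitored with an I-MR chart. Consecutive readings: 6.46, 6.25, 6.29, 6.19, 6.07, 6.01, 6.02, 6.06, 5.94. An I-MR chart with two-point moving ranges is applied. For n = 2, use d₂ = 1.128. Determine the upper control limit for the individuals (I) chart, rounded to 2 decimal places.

X̄ = (6.46 + 6.25 + 6.29 + 6.19 + 6.07 + 6.01 + 6.02 + 6.06 + 5.94) / 9 = 6.1433
Moving ranges: 0.21, 0.04, 0.10, 0.12, 0.06, 0.01, 0.04, 0.12; M̄R̄ = 0.7000 / 8 = 0.0875
UCL = X̄ + 3·M̄R̄/d₂ = 6.1433 + 3 × 0.0875 / 1.128 = 6.3760

6.38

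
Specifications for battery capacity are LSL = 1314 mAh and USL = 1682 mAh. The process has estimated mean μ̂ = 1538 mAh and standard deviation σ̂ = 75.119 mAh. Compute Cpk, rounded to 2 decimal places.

0.64

Cpu = (USL − μ̂) / (3σ̂) = (1682 − 1538) / (3 × 75.119) = 0.6390; Cpl = (μ̂ − LSL) / (3σ̂) = (1538 − 1314) / (3 × 75.119) = 0.9940; Cpk = min(Cpu, Cpl) = 0.6390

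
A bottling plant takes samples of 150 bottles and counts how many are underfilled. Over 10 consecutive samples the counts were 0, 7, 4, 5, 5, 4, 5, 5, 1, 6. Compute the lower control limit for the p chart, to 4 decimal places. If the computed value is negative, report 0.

p̄ = Σdᵢ / (k·n) = 42 / (10 × 150) = 0.02800
LCL = p̄ − 3·√(p̄(1−p̄)/n) = 0.02800 − 3 × 0.01347 = -0.01241 → 0 (negative, so LCL = 0)

0.0000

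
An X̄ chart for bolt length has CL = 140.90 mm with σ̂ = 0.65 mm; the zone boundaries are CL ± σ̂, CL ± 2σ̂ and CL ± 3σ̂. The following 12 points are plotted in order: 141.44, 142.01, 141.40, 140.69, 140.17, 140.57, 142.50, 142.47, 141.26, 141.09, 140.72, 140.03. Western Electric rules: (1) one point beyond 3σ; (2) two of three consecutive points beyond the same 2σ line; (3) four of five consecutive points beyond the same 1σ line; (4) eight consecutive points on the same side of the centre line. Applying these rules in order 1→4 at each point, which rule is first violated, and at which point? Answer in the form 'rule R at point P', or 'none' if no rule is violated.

Zone of each point (C = within 1σ̂, B = 1σ̂–2σ̂, A = 2σ̂–3σ̂, * = beyond 3σ̂; sign = side of CL): 1:+C, 2:+B, 3:+C, 4:-C, 5:-B, 6:-C, 7:+A, 8:+A, 9:+C, 10:+C, 11:-C, 12:-B
Rule 2 (two of three consecutive points beyond the same 2σ limit) is satisfied at point 8.

rule 2 at point 8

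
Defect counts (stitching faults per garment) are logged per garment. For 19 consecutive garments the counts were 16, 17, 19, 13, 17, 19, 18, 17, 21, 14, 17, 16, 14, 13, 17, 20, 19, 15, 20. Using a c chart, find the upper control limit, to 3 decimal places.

29.298

c̄ = (16 + 17 + 19 + 13 + 17 + 19 + 18 + 17 + 21 + 14 + 17 + 16 + 14 + 13 + 17 + 20 + 19 + 15 + 20) / 19 = 322 / 19 = 16.9474
UCL = c̄ + 3√c̄ = 16.9474 + 3 × √16.9474 = 16.9474 + 3 × 4.1167 = 29.2975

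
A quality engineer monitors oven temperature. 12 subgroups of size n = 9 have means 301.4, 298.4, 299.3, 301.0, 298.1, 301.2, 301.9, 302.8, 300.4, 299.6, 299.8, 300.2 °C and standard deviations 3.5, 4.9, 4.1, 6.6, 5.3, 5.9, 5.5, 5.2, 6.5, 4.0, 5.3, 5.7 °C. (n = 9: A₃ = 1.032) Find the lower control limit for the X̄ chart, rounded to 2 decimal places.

X̄̄ = (301.4 + 298.4 + 299.3 + 301.0 + 298.1 + 301.2 + 301.9 + 302.8 + 300.4 + 299.6 + 299.8 + 300.2) / 12 = 300.3417
s̄ = (3.5 + 4.9 + 4.1 + 6.6 + 5.3 + 5.9 + 5.5 + 5.2 + 6.5 + 4.0 + 5.3 + 5.7) / 12 = 5.2083
LCL = X̄̄ − A₃·s̄ = 300.3417 − 1.032 × 5.2083 = 294.9667

294.97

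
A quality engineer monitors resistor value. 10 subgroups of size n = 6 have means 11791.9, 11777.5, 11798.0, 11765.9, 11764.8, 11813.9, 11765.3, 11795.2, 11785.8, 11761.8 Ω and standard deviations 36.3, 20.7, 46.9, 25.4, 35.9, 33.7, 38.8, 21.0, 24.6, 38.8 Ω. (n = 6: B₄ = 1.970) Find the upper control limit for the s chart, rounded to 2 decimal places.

s̄ = (36.3 + 20.7 + 46.9 + 25.4 + 35.9 + 33.7 + 38.8 + 21.0 + 24.6 + 38.8) / 10 = 32.2100
UCL_s = B₄·s̄ = 1.970 × 32.2100 = 63.4537

63.45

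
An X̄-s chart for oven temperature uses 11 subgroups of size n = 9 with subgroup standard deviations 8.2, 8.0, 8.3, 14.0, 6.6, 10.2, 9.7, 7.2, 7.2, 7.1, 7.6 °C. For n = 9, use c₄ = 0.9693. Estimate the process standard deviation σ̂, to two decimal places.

8.83

s̄ = (8.2 + 8.0 + 8.3 + 14.0 + 6.6 + 10.2 + 9.7 + 7.2 + 7.2 + 7.1 + 7.6) / 11 = 8.5545
σ̂ = s̄ / c₄ = 8.5545 / 0.9693 = 8.8255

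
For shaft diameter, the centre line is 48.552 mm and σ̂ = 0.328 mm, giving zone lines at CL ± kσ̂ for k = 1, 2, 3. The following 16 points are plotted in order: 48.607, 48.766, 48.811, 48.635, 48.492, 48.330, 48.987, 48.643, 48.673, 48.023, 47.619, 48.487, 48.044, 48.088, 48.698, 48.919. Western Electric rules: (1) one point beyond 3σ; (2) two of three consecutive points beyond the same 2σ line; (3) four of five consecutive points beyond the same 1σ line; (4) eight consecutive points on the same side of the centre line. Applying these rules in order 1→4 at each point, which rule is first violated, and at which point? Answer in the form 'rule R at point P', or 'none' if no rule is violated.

Zone of each point (C = within 1σ̂, B = 1σ̂–2σ̂, A = 2σ̂–3σ̂, * = beyond 3σ̂; sign = side of CL): 1:+C, 2:+C, 3:+C, 4:+C, 5:-C, 6:-C, 7:+B, 8:+C, 9:+C, 10:-B, 11:-A, 12:-C, 13:-B, 14:-B, 15:+C, 16:+B
Rule 3 (four of five consecutive points beyond the same 1σ limit) is satisfied at point 14.

rule 3 at point 14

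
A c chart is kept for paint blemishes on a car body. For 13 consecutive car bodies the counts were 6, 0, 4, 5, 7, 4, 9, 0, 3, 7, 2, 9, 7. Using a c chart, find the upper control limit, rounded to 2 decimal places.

c̄ = (6 + 0 + 4 + 5 + 7 + 4 + 9 + 0 + 3 + 7 + 2 + 9 + 7) / 13 = 63 / 13 = 4.8462
UCL = c̄ + 3√c̄ = 4.8462 + 3 × √4.8462 = 4.8462 + 3 × 2.2014 = 11.4503

11.45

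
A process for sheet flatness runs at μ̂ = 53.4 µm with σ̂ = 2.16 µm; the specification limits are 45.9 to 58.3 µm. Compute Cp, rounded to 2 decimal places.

0.96

Cp = (USL − LSL) / (6σ̂) = (58.3 − 45.9) / (6 × 2.16) = 12.4000 / 12.9600 = 0.9568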